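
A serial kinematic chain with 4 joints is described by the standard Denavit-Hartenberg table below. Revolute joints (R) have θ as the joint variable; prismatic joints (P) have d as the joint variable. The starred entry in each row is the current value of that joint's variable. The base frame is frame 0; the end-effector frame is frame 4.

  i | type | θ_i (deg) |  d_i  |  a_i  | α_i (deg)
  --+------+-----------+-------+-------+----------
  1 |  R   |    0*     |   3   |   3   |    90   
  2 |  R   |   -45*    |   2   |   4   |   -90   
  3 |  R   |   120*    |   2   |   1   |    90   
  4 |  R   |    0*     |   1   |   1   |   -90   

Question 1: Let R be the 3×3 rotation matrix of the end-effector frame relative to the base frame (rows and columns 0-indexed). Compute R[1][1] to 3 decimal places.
End-effector y-axis (col 1 of R) = (-0.6124,-0.5000,0.6124)
R[1][1] = -0.5000

-0.500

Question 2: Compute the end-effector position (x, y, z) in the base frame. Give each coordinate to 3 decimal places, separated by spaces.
after link 1: o_1 = (3.0000, 0.0000, 3.0000)
after link 2: o_2 = (5.8284, -2.0000, 0.1716)
after link 3: o_3 = (6.8891, -1.1340, 1.9393)
after link 4: o_4 = (7.1479, 0.2321, 1.6805)

7.148 0.232 1.681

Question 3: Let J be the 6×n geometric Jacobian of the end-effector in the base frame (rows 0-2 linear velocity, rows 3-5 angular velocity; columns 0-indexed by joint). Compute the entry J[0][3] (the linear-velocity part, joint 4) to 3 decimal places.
axis z_3 = (0.6124,0.5000,-0.6124); lever o_n−o_3 = (0.2588,1.3660,-0.2588)
cross product → J_v[:, 3] = (0.7071,0.0000,0.7071)
J_ω[:, 3] = z_3
entry J[0][3] = 0.7071

0.707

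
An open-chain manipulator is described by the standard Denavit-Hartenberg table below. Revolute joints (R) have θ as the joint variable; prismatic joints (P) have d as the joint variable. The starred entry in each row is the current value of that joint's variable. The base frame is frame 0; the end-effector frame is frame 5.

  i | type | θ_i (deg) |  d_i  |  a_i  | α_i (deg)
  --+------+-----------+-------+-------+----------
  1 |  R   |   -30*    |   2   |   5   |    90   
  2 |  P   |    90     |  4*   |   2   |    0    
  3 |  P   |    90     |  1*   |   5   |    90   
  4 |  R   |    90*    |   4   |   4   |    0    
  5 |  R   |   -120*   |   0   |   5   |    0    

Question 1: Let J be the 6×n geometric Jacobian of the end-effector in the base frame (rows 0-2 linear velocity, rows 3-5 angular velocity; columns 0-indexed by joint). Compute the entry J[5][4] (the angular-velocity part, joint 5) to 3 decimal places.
1.000

axis z_4 = (0.0000,-0.0000,1.0000); lever o_n−o_4 = (-2.5000,4.3301,0.0000)
cross product → J_v[:, 4] = (-4.3301,-2.5000,0.0000)
J_ω[:, 4] = z_4
entry J[5][4] = 1.0000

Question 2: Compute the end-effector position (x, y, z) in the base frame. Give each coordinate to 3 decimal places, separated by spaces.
after link 1: o_1 = (4.3301, -2.5000, 2.0000)
after link 2: o_2 = (2.3301, -5.9641, 4.0000)
after link 3: o_3 = (-2.5000, -4.3301, 4.0000)
after link 4: o_4 = (-4.5000, -7.7942, 8.0000)
after link 5: o_5 = (-7.0000, -3.4641, 8.0000)

-7.000 -3.464 8.000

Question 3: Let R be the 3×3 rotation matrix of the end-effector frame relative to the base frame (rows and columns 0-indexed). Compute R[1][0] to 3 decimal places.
0.866

End-effector x-axis (col 0 of R) = (-0.5000,0.8660,0.0000)
R[1][0] = 0.8660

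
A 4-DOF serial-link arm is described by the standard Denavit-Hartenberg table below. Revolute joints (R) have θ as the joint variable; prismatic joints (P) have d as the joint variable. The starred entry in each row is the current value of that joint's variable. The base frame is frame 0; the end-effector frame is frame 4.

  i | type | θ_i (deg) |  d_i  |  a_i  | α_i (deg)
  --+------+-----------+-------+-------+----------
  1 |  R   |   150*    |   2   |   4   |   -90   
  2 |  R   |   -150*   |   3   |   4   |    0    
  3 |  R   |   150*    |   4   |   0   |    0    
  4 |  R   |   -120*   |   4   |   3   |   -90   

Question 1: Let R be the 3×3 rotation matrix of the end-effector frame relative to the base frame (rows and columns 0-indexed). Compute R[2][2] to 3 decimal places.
End-effector z-axis (col 2 of R) = (-0.7500,0.4330,0.5000)
R[2][2] = 0.5000

0.500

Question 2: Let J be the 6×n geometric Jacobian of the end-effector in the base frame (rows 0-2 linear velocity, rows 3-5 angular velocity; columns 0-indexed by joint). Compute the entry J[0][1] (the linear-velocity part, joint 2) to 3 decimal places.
-3.982

axis z_1 = (-0.5000,-0.8660,0.0000); lever o_n−o_1 = (-1.2010,-12.0083,4.5981)
cross product → J_v[:, 1] = (-3.9821,2.2990,4.9641)
J_ω[:, 1] = z_1
entry J[0][1] = -3.9821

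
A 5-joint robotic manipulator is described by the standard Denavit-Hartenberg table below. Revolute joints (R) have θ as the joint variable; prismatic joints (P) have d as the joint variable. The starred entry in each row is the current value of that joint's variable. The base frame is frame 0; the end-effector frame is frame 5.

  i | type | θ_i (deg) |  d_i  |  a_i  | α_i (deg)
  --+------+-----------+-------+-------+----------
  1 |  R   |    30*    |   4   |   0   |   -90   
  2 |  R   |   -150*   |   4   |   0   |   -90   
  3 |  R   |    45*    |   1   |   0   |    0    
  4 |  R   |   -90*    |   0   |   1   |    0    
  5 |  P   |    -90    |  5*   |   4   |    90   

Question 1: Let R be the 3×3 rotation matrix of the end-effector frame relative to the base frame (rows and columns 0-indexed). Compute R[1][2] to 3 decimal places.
End-effector z-axis (col 2 of R) = (0.8839,-0.3062,-0.3536)
R[1][2] = -0.3062

-0.306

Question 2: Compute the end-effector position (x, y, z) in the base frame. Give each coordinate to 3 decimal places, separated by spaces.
0.421 8.945 8.135

after link 1: o_1 = (0.0000, 0.0000, 4.0000)
after link 2: o_2 = (-2.0000, 3.4641, 4.0000)
after link 3: o_3 = (-1.5670, 3.7141, 4.8660)
after link 4: o_4 = (-2.4509, 4.0203, 5.2196)
after link 5: o_5 = (0.4213, 8.9445, 8.1355)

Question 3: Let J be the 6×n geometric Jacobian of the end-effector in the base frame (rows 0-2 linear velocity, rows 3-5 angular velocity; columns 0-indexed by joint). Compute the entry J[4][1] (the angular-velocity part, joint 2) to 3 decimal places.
axis z_1 = (-0.5000,0.8660,0.0000); lever o_n−o_1 = (0.4213,8.9445,4.1355)
cross product → J_v[:, 1] = (3.5814,2.0677,-4.8371)
J_ω[:, 1] = z_1
entry J[4][1] = 0.8660

0.866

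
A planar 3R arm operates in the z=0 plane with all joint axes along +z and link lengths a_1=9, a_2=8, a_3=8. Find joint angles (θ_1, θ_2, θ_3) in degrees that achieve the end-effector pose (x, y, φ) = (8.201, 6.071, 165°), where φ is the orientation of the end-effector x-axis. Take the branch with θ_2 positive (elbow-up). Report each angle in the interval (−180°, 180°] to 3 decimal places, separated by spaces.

0.005 29.992 135.003

wrist centre = target − a_3·(cos φ, sin φ) = (15.9284, 4.0004)
cos θ_2 = (269.7177−9²−8²)/(2·9·8) = 0.8661; θ_2 = 29.9920° (elbow-up)
β = atan2(4.0004,15.9284) = 14.0983°; ψ = atan2(3.9990,15.9288) = 14.0932°
θ_1 = β − ψ = 0.0051°
θ_3 = φ − θ_1 − θ_2 = 135.0029° (wrapped to (-180°,180°])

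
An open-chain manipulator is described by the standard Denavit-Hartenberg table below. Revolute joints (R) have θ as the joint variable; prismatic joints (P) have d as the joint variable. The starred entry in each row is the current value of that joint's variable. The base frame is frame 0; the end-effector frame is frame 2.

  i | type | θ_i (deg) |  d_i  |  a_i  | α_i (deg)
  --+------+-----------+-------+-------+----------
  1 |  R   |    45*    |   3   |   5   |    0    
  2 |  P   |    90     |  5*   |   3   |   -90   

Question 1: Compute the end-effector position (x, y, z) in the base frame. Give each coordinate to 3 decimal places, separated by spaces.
1.414 5.657 8.000

after link 1: o_1 = (3.5355, 3.5355, 3.0000)
after link 2: o_2 = (1.4142, 5.6569, 8.0000)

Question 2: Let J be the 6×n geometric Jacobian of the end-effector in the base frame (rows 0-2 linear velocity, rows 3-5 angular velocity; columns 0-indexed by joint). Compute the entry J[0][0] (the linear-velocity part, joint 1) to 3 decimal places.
-5.657

axis z_0 = ẑ; lever o_n−o_0 = (1.4142,5.6569,8.0000)
cross product → J_v[:, 0] = (-5.6569,1.4142,0.0000)
J_ω[:, 0] = z_0
entry J[0][0] = -5.6569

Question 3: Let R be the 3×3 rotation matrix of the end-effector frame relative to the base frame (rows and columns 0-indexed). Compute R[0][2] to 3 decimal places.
-0.707

End-effector z-axis (col 2 of R) = (-0.7071,-0.7071,0.0000)
R[0][2] = -0.7071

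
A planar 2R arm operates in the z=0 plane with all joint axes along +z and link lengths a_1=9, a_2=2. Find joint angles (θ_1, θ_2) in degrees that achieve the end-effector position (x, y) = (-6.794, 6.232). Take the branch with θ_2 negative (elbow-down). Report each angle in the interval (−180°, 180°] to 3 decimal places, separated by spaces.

150.000 -90.006

cos θ_2 = (84.9963−9²−2²)/(2·9·2) = -0.0001; θ_2 = -90.0060° (elbow-down)
β = atan2(6.2320,-6.7940) = 137.4705°; ψ = atan2(-2.0000,8.9998) = -12.5291°
θ_1 = β − ψ = 149.9996°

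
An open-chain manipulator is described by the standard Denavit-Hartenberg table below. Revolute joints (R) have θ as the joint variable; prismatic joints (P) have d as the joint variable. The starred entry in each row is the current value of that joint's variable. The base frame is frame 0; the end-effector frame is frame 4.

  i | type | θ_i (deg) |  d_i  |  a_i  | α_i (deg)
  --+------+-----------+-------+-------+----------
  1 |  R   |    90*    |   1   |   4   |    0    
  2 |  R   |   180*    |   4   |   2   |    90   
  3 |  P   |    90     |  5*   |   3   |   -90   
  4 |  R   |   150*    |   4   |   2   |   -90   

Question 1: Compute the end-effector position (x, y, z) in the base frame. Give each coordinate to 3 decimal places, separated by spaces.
-4.000 6.000 6.268

after link 1: o_1 = (0.0000, 4.0000, 1.0000)
after link 2: o_2 = (-0.0000, 2.0000, 5.0000)
after link 3: o_3 = (-5.0000, 2.0000, 8.0000)
after link 4: o_4 = (-4.0000, 6.0000, 6.2679)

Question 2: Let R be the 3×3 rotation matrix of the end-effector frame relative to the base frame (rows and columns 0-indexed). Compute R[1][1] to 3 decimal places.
End-effector y-axis (col 1 of R) = (-0.0000,-1.0000,-0.0000)
R[1][1] = -1.0000

-1.000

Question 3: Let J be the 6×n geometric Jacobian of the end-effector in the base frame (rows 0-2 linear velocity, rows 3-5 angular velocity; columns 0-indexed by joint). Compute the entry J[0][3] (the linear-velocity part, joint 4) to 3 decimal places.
-1.732

axis z_3 = (0.0000,1.0000,0.0000); lever o_n−o_3 = (1.0000,4.0000,-1.7321)
cross product → J_v[:, 3] = (-1.7321,0.0000,-1.0000)
J_ω[:, 3] = z_3
entry J[0][3] = -1.7321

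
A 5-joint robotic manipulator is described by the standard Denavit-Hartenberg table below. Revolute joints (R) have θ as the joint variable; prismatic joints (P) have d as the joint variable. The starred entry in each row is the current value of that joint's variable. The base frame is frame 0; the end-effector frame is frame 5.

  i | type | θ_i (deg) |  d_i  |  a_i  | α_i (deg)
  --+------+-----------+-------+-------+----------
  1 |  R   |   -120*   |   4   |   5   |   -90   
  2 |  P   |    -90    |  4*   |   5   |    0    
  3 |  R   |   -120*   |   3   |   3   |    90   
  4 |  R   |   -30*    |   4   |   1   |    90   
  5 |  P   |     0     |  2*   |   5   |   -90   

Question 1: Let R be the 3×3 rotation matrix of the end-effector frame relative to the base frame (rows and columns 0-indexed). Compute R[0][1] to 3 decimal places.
0.967

End-effector y-axis (col 1 of R) = (0.9665,-0.0580,-0.2500)
R[0][1] = 0.9665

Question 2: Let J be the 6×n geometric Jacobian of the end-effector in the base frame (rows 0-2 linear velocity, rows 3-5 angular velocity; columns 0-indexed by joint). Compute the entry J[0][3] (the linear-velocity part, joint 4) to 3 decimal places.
axis z_3 = (-0.2500,-0.4330,-0.8660); lever o_n−o_3 = (-3.2811,3.7811,-5.5622)
cross product → J_v[:, 3] = (5.6830,1.4510,-2.3660)
J_ω[:, 3] = z_3
entry J[0][3] = 5.6830

5.683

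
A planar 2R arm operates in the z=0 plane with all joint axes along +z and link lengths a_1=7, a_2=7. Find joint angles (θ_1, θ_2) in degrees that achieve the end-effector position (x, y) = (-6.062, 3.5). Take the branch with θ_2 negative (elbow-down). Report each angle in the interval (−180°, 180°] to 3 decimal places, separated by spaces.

-150.000 -120.001

cos θ_2 = (48.9978−7²−7²)/(2·7·7) = -0.5000; θ_2 = -120.0015° (elbow-down)
β = atan2(3.5000,-6.0620) = 149.9993°; ψ = atan2(-6.0621,3.4998) = -60.0007°
θ_1 = β − ψ = 210.0000°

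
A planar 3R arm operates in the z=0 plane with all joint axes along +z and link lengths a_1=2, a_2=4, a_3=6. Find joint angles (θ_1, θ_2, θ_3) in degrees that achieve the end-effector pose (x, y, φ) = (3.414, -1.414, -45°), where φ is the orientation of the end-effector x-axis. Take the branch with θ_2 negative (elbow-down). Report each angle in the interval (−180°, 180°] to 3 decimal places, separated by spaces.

wrist centre = target − a_3·(cos φ, sin φ) = (-0.8286, 2.8286)
cos θ_2 = (8.6879−2²−4²)/(2·2·4) = -0.7070; θ_2 = -134.9921° (elbow-down)
β = atan2(2.8286,-0.8286) = 106.3278°; ψ = atan2(-2.8288,-0.8280) = -106.3155°
θ_1 = β − ψ = 212.6433°
θ_3 = φ − θ_1 − θ_2 = -122.6512° (wrapped to (-180°,180°])

-147.357 -134.992 -122.651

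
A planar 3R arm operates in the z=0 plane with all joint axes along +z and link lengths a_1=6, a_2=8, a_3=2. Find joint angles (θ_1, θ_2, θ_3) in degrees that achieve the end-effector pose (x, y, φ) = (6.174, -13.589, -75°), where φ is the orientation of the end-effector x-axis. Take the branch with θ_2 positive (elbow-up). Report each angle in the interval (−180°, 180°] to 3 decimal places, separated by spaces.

-90.002 44.999 -29.997

wrist centre = target − a_3·(cos φ, sin φ) = (5.6564, -11.6571)
cos θ_2 = (167.8835−6²−8²)/(2·6·8) = 0.7071; θ_2 = 44.9989° (elbow-up)
β = atan2(-11.6571,5.6564) = -64.1161°; ψ = atan2(5.6567,11.6570) = 25.8858°
θ_1 = β − ψ = -90.0019°
θ_3 = φ − θ_1 − θ_2 = -29.9970° (wrapped to (-180°,180°])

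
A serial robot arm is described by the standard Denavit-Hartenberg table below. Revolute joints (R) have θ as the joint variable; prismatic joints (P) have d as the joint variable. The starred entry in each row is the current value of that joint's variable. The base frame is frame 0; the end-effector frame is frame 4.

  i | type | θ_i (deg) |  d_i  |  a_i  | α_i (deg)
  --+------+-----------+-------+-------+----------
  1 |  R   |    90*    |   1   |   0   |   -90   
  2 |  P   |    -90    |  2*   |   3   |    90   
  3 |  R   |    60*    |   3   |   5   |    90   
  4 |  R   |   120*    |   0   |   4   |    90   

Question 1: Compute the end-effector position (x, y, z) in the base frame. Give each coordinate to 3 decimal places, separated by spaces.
-4.598 -6.464 5.500

after link 1: o_1 = (0.0000, 0.0000, 1.0000)
after link 2: o_2 = (-2.0000, 0.0000, 4.0000)
after link 3: o_3 = (-6.3301, -3.0000, 6.5000)
after link 4: o_4 = (-4.5981, -6.4641, 5.5000)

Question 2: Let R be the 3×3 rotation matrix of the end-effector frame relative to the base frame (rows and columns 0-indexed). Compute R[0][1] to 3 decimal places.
End-effector y-axis (col 1 of R) = (0.5000,-0.0000,0.8660)
R[0][1] = 0.5000

0.500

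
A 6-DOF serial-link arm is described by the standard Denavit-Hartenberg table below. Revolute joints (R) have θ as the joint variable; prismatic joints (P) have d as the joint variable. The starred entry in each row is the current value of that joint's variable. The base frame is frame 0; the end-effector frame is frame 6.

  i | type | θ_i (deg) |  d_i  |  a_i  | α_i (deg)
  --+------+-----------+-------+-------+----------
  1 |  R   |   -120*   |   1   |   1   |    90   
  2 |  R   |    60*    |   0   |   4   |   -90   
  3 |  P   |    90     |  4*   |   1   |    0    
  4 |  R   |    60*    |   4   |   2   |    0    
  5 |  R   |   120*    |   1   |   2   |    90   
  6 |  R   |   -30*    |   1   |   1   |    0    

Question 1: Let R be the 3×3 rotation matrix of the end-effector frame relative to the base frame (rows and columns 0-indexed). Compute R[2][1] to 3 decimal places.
0.433

End-effector y-axis (col 1 of R) = (-0.0580,0.8995,0.4330)
R[2][1] = 0.4330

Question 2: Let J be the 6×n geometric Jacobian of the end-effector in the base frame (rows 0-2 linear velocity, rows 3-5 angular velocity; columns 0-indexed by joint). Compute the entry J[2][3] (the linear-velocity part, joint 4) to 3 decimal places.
axis z_3 = (0.4330,0.7500,0.5000); lever o_n−o_3 = (1.0155,5.4910,-0.1160)
cross product → J_v[:, 3] = (-2.8325,0.5580,1.6160)
J_ω[:, 3] = z_3
entry J[2][3] = 1.6160

1.616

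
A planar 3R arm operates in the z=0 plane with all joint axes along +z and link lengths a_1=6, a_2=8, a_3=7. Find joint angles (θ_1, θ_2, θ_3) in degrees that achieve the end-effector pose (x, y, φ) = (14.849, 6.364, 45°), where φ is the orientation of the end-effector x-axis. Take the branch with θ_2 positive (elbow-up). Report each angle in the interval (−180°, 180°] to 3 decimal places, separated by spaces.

-45.001 90.003 -0.001

wrist centre = target − a_3·(cos φ, sin φ) = (9.8993, 1.4143)
cos θ_2 = (99.9953−6²−8²)/(2·6·8) = -0.0000; θ_2 = 90.0028° (elbow-up)
β = atan2(1.4143,9.8993) = 8.1305°; ψ = atan2(8.0000,5.9996) = 53.1319°
θ_1 = β − ψ = -45.0014°
θ_3 = φ − θ_1 − θ_2 = -0.0014° (wrapped to (-180°,180°])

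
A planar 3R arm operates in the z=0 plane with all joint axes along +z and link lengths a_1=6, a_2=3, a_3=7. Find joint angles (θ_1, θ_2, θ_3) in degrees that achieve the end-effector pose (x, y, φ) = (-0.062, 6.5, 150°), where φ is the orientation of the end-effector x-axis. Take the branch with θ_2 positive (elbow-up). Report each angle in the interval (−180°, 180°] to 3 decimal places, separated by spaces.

wrist centre = target − a_3·(cos φ, sin φ) = (6.0002, 3.0000)
cos θ_2 = (45.0021−6²−3²)/(2·6·3) = 0.0001; θ_2 = 89.9966° (elbow-up)
β = atan2(3.0000,6.0002) = 26.5644°; ψ = atan2(3.0000,6.0002) = 26.5644°
θ_1 = β − ψ = 0.0000°
θ_3 = φ − θ_1 − θ_2 = 60.0034° (wrapped to (-180°,180°])

0.000 89.997 60.003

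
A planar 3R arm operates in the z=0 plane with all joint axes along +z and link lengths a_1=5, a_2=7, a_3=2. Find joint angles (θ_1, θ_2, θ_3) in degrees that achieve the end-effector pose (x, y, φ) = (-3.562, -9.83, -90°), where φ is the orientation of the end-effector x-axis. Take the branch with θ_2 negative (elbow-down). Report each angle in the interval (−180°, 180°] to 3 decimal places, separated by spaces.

wrist centre = target − a_3·(cos φ, sin φ) = (-3.5620, -7.8300)
cos θ_2 = (73.9967−5²−7²)/(2·5·7) = -0.0000; θ_2 = -90.0027° (elbow-down)
β = atan2(-7.8300,-3.5620) = -114.4616°; ψ = atan2(-7.0000,4.9997) = -54.4641°
θ_1 = β − ψ = -59.9975°
θ_3 = φ − θ_1 − θ_2 = 60.0002° (wrapped to (-180°,180°])

-59.998 -90.003 60.000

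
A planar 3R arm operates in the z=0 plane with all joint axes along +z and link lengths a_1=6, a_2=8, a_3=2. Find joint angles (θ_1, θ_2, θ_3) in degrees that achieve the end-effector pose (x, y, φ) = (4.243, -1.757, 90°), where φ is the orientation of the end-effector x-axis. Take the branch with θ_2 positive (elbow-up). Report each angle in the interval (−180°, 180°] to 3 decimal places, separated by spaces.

-128.052 135.000 83.052

wrist centre = target − a_3·(cos φ, sin φ) = (4.2430, -3.7570)
cos θ_2 = (32.1181−6²−8²)/(2·6·8) = -0.7071; θ_2 = 134.9997° (elbow-up)
β = atan2(-3.7570,4.2430) = -41.5236°; ψ = atan2(5.6569,0.3432) = 86.5284°
θ_1 = β − ψ = -128.0520°
θ_3 = φ − θ_1 − θ_2 = 83.0523° (wrapped to (-180°,180°])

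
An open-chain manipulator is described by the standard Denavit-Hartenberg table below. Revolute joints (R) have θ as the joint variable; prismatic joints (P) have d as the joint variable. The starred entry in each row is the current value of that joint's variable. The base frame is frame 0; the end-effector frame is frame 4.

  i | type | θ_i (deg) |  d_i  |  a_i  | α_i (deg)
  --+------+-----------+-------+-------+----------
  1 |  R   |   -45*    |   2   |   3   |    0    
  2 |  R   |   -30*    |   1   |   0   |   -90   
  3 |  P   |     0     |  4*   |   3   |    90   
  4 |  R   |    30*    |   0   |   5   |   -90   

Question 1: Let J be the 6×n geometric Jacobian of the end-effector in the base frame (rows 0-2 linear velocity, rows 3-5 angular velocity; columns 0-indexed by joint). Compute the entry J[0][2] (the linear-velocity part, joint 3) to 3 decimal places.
prismatic axis z_2 = (0.9659,0.2588,0.0000)
J_v[:, 2] = z_2; J_ω[:, 2] = (0,0,0)
entry J[0][2] = 0.9659

0.966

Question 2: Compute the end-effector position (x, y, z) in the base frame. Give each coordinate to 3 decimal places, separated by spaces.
10.297 -7.519 3.000

after link 1: o_1 = (2.1213, -2.1213, 2.0000)
after link 2: o_2 = (2.1213, -2.1213, 3.0000)
after link 3: o_3 = (6.7615, -3.9838, 3.0000)
after link 4: o_4 = (10.2970, -7.5194, 3.0000)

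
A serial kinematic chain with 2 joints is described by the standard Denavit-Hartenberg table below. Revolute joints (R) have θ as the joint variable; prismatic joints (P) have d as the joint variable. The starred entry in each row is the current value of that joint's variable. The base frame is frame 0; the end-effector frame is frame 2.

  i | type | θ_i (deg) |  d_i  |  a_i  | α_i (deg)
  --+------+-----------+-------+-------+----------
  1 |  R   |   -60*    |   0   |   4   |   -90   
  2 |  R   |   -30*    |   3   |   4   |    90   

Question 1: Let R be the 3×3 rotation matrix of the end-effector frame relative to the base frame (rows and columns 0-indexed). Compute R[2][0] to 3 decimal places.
End-effector x-axis (col 0 of R) = (0.4330,-0.7500,0.5000)
R[2][0] = 0.5000

0.500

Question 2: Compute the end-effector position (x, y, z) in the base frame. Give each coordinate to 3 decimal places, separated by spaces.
after link 1: o_1 = (2.0000, -3.4641, 0.0000)
after link 2: o_2 = (6.3301, -4.9641, 2.0000)

6.330 -4.964 2.000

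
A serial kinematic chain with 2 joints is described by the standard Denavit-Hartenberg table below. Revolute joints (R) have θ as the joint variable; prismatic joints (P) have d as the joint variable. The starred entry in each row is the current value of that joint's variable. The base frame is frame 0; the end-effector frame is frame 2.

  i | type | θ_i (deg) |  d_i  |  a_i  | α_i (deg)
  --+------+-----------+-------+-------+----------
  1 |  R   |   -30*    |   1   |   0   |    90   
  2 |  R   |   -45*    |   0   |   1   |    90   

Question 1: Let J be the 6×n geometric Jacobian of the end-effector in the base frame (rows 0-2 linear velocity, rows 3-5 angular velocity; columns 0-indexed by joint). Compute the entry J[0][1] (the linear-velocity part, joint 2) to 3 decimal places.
axis z_1 = (-0.5000,-0.8660,0.0000); lever o_n−o_1 = (0.6124,-0.3536,-0.7071)
cross product → J_v[:, 1] = (0.6124,-0.3536,0.7071)
J_ω[:, 1] = z_1
entry J[0][1] = 0.6124

0.612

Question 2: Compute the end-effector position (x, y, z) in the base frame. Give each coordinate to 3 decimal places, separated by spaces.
after link 1: o_1 = (0.0000, 0.0000, 1.0000)
after link 2: o_2 = (0.6124, -0.3536, 0.2929)

0.612 -0.354 0.293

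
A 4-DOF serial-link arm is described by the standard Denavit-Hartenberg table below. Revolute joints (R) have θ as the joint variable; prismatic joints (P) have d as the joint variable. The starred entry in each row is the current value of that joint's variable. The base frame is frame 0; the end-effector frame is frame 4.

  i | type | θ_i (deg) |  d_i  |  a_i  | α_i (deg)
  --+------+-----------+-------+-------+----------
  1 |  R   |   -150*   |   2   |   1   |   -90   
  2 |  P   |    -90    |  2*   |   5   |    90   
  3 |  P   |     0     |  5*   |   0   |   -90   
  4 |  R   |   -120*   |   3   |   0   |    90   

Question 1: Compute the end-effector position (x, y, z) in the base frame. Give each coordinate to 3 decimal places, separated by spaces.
after link 1: o_1 = (-0.8660, -0.5000, 2.0000)
after link 2: o_2 = (0.1340, -2.2321, 7.0000)
after link 3: o_3 = (4.4641, 0.2679, 7.0000)
after link 4: o_4 = (5.9641, -2.3301, 7.0000)

5.964 -2.330 7.000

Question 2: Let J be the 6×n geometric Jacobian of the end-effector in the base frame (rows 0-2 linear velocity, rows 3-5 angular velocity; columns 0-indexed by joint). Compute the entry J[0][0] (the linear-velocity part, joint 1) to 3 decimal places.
axis z_0 = ẑ; lever o_n−o_0 = (5.9641,-2.3301,7.0000)
cross product → J_v[:, 0] = (2.3301,5.9641,-0.0000)
J_ω[:, 0] = z_0
entry J[0][0] = 2.3301

2.330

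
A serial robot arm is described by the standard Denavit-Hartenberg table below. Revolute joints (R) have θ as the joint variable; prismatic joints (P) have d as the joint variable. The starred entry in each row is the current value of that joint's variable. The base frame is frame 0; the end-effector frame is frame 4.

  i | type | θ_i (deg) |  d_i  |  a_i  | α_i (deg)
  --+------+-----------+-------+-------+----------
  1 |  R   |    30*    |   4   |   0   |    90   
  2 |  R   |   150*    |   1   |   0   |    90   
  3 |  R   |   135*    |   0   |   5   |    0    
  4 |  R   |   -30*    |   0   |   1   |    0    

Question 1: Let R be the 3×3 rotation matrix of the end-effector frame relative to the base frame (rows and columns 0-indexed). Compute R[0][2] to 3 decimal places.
0.433

End-effector z-axis (col 2 of R) = (0.4330,0.2500,0.8660)
R[0][2] = 0.4330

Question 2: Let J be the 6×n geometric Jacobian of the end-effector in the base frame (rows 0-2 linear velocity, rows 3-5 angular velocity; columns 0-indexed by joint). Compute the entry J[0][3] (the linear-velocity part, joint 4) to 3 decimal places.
axis z_3 = (0.4330,0.2500,0.8660); lever o_n−o_3 = (0.6771,-0.7244,-0.1294)
cross product → J_v[:, 3] = (0.5950,0.6424,-0.4830)
J_ω[:, 3] = z_3
entry J[0][3] = 0.5950

0.595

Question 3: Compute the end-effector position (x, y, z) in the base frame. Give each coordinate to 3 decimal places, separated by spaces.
5.596 -3.121 2.103

after link 1: o_1 = (0.0000, 0.0000, 4.0000)
after link 2: o_2 = (0.5000, -0.8660, 4.0000)
after link 3: o_3 = (4.9194, -2.3970, 2.2322)
after link 4: o_4 = (5.5965, -3.1214, 2.1028)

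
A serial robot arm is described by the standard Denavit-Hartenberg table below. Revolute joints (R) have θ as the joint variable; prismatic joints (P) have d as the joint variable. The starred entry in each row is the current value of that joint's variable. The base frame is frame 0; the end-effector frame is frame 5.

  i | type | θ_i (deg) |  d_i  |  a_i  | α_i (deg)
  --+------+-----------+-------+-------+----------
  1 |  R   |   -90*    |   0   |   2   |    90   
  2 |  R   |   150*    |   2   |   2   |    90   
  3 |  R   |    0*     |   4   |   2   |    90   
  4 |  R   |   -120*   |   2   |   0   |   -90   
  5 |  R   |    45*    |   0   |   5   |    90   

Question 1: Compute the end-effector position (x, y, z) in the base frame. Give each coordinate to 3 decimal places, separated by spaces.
-3.536 -0.536 1.929

after link 1: o_1 = (0.0000, -2.0000, 0.0000)
after link 2: o_2 = (-2.0000, -0.2679, 1.0000)
after link 3: o_3 = (-2.0000, -0.5359, 5.4641)
after link 4: o_4 = (0.0000, -0.5359, 5.4641)
after link 5: o_5 = (-3.5355, -0.5359, 1.9286)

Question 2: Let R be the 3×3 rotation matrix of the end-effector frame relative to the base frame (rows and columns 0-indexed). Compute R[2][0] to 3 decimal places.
-0.707

End-effector x-axis (col 0 of R) = (-0.7071,0.0000,-0.7071)
R[2][0] = -0.7071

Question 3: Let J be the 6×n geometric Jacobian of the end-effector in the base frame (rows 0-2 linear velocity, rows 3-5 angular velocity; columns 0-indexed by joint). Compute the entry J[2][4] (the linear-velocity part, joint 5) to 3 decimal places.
3.536

axis z_4 = (0.0000,1.0000,0.0000); lever o_n−o_4 = (-3.5355,0.0000,-3.5355)
cross product → J_v[:, 4] = (-3.5355,-0.0000,3.5355)
J_ω[:, 4] = z_4
entry J[2][4] = 3.5355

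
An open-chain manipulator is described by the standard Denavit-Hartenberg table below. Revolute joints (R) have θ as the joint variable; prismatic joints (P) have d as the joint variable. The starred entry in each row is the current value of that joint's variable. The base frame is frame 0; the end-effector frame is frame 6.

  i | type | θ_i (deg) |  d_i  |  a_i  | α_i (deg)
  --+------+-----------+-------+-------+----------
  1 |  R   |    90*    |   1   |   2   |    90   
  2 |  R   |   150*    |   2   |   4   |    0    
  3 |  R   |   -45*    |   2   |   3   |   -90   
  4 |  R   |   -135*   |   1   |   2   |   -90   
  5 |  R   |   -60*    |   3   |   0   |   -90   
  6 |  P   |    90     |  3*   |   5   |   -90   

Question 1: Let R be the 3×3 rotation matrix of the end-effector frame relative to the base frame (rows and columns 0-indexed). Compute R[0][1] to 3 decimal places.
End-effector y-axis (col 1 of R) = (-0.6124,-0.6415,0.4621)
R[0][1] = -0.6124

-0.612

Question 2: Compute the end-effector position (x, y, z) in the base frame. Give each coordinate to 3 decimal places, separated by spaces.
5.837 -0.550 1.521

after link 1: o_1 = (0.0000, 2.0000, 1.0000)
after link 2: o_2 = (2.0000, -1.4641, 3.0000)
after link 3: o_3 = (4.0000, -2.2406, 5.8978)
after link 4: o_4 = (5.4142, -2.8405, 4.2729)
after link 5: o_5 = (7.5355, -3.3895, 6.3220)
after link 6: o_6 = (5.8371, -0.5501, 1.5206)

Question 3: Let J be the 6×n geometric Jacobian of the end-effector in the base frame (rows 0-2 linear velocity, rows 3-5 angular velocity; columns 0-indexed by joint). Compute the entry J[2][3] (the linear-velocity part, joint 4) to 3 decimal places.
axis z_3 = (0.0000,-0.9659,-0.2588); lever o_n−o_3 = (1.8371,1.6905,-4.3772)
cross product → J_v[:, 3] = (4.6655,-0.4755,1.7745)
J_ω[:, 3] = z_3
entry J[2][3] = 1.7745

1.775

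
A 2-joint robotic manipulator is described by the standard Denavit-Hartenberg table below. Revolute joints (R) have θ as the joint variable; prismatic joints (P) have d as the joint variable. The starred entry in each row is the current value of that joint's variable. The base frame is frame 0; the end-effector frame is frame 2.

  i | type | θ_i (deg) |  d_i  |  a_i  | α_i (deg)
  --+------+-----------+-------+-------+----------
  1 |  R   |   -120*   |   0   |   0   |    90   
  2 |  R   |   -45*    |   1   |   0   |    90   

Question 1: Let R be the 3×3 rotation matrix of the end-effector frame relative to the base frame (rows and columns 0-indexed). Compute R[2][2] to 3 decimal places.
-0.707

End-effector z-axis (col 2 of R) = (0.3536,0.6124,-0.7071)
R[2][2] = -0.7071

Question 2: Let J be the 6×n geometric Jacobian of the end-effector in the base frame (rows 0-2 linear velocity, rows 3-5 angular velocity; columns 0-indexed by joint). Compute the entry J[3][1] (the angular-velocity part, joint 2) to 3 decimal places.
-0.866

axis z_1 = (-0.8660,0.5000,0.0000); lever o_n−o_1 = (-0.8660,0.5000,0.0000)
cross product → J_v[:, 1] = (0.0000,0.0000,0.0000)
J_ω[:, 1] = z_1
entry J[3][1] = -0.8660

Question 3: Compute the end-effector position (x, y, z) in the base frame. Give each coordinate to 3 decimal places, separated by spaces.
after link 1: o_1 = (0.0000, 0.0000, 0.0000)
after link 2: o_2 = (-0.8660, 0.5000, 0.0000)

-0.866 0.500 0.000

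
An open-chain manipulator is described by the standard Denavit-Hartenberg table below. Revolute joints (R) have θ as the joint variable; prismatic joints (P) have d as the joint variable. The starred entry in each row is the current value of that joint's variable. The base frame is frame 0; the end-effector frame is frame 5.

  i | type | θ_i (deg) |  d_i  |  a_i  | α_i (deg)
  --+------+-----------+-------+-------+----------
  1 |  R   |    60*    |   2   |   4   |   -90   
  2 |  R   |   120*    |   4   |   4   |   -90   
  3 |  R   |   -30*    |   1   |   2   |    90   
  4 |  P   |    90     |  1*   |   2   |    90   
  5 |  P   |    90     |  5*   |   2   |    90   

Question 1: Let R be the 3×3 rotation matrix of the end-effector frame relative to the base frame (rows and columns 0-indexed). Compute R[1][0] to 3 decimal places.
End-effector x-axis (col 0 of R) = (-0.6250,0.6495,0.4330)
R[1][0] = 0.6495

0.650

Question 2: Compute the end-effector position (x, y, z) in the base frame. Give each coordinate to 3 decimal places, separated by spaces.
after link 1: o_1 = (2.0000, 3.4641, 2.0000)
after link 2: o_2 = (-2.4641, 3.7321, -1.4641)
after link 3: o_3 = (-4.1962, 2.7321, -2.4641)
after link 4: o_4 = (-5.6872, 1.8816, -1.0311)
after link 5: o_5 = (-10.1848, 2.5556, -3.9151)

-10.185 2.556 -3.915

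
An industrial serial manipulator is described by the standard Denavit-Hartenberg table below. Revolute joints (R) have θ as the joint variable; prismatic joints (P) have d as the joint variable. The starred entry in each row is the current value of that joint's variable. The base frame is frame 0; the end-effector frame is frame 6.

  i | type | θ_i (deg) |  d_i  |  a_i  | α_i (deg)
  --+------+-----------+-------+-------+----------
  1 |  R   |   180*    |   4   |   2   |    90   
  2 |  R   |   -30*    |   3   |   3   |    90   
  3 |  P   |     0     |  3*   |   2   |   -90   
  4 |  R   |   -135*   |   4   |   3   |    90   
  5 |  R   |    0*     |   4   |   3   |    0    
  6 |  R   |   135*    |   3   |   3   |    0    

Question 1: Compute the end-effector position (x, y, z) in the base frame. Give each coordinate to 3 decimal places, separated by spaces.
0.728 9.121 4.660

after link 1: o_1 = (-2.0000, 0.0000, 4.0000)
after link 2: o_2 = (-4.5981, 3.0000, 2.5000)
after link 3: o_3 = (-4.8301, 3.0000, -1.0981)
after link 4: o_4 = (-1.9323, 7.0000, -1.8745)
after link 5: o_5 = (2.0007, 7.0000, 1.2127)
after link 6: o_6 = (0.7281, 9.1213, 4.6595)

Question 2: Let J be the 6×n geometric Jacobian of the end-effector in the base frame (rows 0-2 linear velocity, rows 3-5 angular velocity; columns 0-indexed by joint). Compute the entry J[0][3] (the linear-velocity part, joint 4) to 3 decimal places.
axis z_3 = (0.0000,1.0000,0.0000); lever o_n−o_3 = (5.5583,6.1213,5.7576)
cross product → J_v[:, 3] = (5.7576,-0.0000,-5.5583)
J_ω[:, 3] = z_3
entry J[0][3] = 5.7576

5.758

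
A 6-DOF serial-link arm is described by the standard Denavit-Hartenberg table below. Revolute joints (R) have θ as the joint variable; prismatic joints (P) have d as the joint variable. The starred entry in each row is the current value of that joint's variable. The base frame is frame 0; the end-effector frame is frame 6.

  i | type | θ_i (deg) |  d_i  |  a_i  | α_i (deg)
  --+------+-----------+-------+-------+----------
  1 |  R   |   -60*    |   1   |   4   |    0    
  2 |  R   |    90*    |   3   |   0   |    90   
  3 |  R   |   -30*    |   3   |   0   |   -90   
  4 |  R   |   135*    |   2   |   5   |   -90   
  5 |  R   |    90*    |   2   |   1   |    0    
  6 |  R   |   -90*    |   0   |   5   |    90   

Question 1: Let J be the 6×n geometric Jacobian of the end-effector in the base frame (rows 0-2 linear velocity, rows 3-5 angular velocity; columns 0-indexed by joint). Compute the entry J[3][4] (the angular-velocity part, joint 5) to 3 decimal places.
axis z_4 = (-0.1768,-0.9186,0.3536); lever o_n−o_4 = (-5.2060,-0.5562,1.6088)
cross product → J_v[:, 4] = (-1.2812,-1.5562,-4.6837)
J_ω[:, 4] = z_4
entry J[3][4] = -0.1768

-0.177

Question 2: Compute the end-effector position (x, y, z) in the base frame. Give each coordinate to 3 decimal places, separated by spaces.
after link 1: o_1 = (2.0000, -3.4641, 1.0000)
after link 2: o_2 = (2.0000, -3.4641, 4.0000)
after link 3: o_3 = (3.5000, -6.0622, 4.0000)
after link 4: o_4 = (-0.0534, -4.0312, 7.4998)
after link 5: o_5 = (-0.8400, -6.1184, 7.3409)
after link 6: o_6 = (-5.2594, -4.5874, 9.1087)

-5.259 -4.587 9.109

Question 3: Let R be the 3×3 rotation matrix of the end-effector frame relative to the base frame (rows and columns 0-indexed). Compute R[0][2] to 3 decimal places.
0.433

End-effector z-axis (col 2 of R) = (0.4330,0.2500,0.8660)
R[0][2] = 0.4330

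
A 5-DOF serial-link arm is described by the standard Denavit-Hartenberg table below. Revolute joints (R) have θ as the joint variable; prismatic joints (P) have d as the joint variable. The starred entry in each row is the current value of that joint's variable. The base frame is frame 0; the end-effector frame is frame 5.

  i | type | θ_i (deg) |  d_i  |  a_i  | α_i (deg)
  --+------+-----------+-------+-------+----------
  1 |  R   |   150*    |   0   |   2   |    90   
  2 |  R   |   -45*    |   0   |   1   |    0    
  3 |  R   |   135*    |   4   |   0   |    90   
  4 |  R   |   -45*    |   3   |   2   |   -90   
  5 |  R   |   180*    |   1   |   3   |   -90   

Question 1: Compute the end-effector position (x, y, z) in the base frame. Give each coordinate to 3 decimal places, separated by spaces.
-2.235 7.542 -0.707

after link 1: o_1 = (-1.7321, 1.0000, 0.0000)
after link 2: o_2 = (-2.3444, 1.3536, -0.7071)
after link 3: o_3 = (-0.3444, 4.8177, -0.7071)
after link 4: o_4 = (-3.6496, 5.0929, 0.7071)
after link 5: o_5 = (-2.2354, 7.5424, -0.7071)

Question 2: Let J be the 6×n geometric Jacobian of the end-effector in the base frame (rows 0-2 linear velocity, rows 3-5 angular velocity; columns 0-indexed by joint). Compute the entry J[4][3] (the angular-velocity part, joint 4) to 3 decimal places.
0.500

axis z_3 = (-0.8660,0.5000,0.0000); lever o_n−o_3 = (-1.8910,2.7247,-0.0000)
cross product → J_v[:, 3] = (-0.0000,-0.0000,-1.4142)
J_ω[:, 3] = z_3
entry J[4][3] = 0.5000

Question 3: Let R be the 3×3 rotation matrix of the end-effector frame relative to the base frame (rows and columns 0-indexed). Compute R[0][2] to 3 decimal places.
End-effector z-axis (col 2 of R) = (-0.8660,0.5000,-0.0000)
R[0][2] = -0.8660

-0.866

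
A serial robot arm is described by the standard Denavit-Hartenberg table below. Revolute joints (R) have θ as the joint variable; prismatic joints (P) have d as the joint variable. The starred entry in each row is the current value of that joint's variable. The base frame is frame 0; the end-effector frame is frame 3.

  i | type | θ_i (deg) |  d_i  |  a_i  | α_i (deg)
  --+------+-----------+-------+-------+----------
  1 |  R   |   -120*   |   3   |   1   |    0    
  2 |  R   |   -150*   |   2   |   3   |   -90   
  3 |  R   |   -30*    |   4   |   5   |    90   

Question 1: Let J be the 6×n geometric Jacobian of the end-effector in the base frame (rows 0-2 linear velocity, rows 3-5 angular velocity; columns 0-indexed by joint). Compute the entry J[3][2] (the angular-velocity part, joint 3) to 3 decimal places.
axis z_2 = (-1.0000,-0.0000,0.0000); lever o_n−o_2 = (-4.0000,4.3301,2.5000)
cross product → J_v[:, 2] = (-0.0000,2.5000,-4.3301)
J_ω[:, 2] = z_2
entry J[3][2] = -1.0000

-1.000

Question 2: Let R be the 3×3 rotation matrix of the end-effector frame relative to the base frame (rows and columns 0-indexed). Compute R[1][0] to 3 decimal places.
0.866

End-effector x-axis (col 0 of R) = (-0.0000,0.8660,0.5000)
R[1][0] = 0.8660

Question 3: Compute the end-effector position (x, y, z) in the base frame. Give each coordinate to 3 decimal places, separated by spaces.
-4.500 6.464 7.500

after link 1: o_1 = (-0.5000, -0.8660, 3.0000)
after link 2: o_2 = (-0.5000, 2.1340, 5.0000)
after link 3: o_3 = (-4.5000, 6.4641, 7.5000)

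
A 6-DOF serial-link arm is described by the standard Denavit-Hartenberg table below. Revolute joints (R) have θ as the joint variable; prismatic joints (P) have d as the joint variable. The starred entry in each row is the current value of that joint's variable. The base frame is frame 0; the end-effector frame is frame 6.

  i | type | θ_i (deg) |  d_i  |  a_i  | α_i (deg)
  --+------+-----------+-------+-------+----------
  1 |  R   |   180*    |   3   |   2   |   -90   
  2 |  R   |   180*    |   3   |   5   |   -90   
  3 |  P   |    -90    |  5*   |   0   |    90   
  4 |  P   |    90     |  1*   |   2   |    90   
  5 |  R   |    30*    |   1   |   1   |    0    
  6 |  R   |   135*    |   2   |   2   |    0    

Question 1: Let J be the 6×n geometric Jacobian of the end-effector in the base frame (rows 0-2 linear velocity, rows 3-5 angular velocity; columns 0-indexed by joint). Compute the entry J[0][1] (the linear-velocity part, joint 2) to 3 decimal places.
axis z_1 = (-0.0000,-1.0000,0.0000); lever o_n−o_1 = (2.9824,-6.0000,5.9342)
cross product → J_v[:, 1] = (-5.9342,0.0000,2.9824)
J_ω[:, 1] = z_1
entry J[0][1] = -5.9342

-5.934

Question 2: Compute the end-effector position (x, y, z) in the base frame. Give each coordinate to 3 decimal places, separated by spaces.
0.982 -6.000 8.934

after link 1: o_1 = (-2.0000, 0.0000, 3.0000)
after link 2: o_2 = (3.0000, -3.0000, 3.0000)
after link 3: o_3 = (3.0000, -3.0000, 8.0000)
after link 4: o_4 = (2.0000, -3.0000, 10.0000)
after link 5: o_5 = (1.5000, -4.0000, 10.8660)
after link 6: o_6 = (0.9824, -6.0000, 8.9342)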